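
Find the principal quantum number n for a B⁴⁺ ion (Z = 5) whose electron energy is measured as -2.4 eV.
n = 12

The exact energy levels follow E_n = -13.6057 Z² / n² eV with Z = 5.

The measured value (-2.4 eV) is reported to only 2 significant figures, so we must test candidate n values and see which one matches to that precision.

Candidate energies:
  n = 10:  E = -13.6057 × 5² / 10² = -3.40143 eV
  n = 11:  E = -13.6057 × 5² / 11² = -2.81110 eV
  n = 12:  E = -13.6057 × 5² / 12² = -2.36210 eV  ← matches
  n = 13:  E = -13.6057 × 5² / 13² = -2.01268 eV
  n = 14:  E = -13.6057 × 5² / 14² = -1.73542 eV

Checking against the measurement of -2.4 eV (2 sig figs), only n = 12 agrees:
E_12 = -2.36210 eV, which rounds to -2.4 eV ✓

Therefore n = 12.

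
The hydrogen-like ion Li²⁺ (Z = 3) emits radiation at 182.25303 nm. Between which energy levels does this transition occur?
n = 12 → n = 4

First, find the photon energy from the wavelength (hc = 1239.84 eV·nm):
E = hc/λ = 1239.84 eV·nm / 182.25303 nm = 6.8028499 eV

The energy levels of Li²⁺ satisfy E_n = -13.6057 × 3² / n² eV, so an emission n_i → n_f releases
ΔE = 13.6057 × 3² × (1/n_f² − 1/n_i²) eV.

Setting ΔE equal to the photon energy:
1/n_f² − 1/n_i² = 6.8028499 / (13.6057 × 3²) = 0.055555555

Since 1/n_i² must be positive, we need 1/n_f² > 0.055555555, i.e. n_f ≤ 4. For each allowed n_f, solve n_i = (1/n_f² − 0.055555555)^(−1/2) and check whether it is a whole number:
  n_f = 1: 1/n_i² = 1.000000000 − 0.055555555 = 0.944444445 → n_i = 1.029  (not an integer) ✗
  n_f = 2: 1/n_i² = 0.250000000 − 0.055555555 = 0.194444445 → n_i = 2.268  (not an integer) ✗
  n_f = 3: 1/n_i² = 0.111111111 − 0.055555555 = 0.055555556 → n_i = 4.243  (not an integer) ✗
  n_f = 4: 1/n_i² = 0.062500000 − 0.055555555 = 0.006944445 → n_i = 12.000  → integer, n_i = 12 ✓

Only n_f = 4 gives an integer upper level, n_i = 12.

The transition is from n = 12 to n = 4 (emission).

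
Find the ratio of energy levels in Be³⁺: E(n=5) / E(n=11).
4.8400

Using E_n = -13.6057 Z² / n² eV with Z = 4:

E_5 = -13.6057 × 4² / 5² = -217.6912 / 25 = -8.7076480000 eV
E_11 = -13.6057 × 4² / 11² = -217.6912 / 121 = -1.7991008264 eV

The ratio is:
E_5/E_11 = (-8.7076480000) / (-1.7991008264)
E_5/E_11 = (-217.6912/25) / (-217.6912/121)
E_5/E_11 = 121/25
E_5/E_11 = 4.8400
(Note: the Z² factors cancel in the ratio.)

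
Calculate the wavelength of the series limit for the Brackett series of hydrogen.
1458.0242 nm

The series limit corresponds to the transition from n = ∞ to n = 4.
This is the highest energy (shortest wavelength) transition in the Brackett series.

E_∞ = 0 eV
E_4 = -13.6057 / 4² = -0.8503562500 eV

Energy at series limit:
ΔE = E_∞ - E_4 = 0 - (-0.8503562500) = 0.8503562500 eV
λ = hc/E = 1239.84 eV·nm / 0.8503562500 eV = 1458.0242 nm

This energy equals the ionization energy from the n = 4 state of hydrogen.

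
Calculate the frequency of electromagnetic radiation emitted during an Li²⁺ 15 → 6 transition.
6.9087e+14 Hz

First, find the transition energy:
E_15 = -13.6057 × 3² / 15² = -0.54422800 eV
E_6 = -13.6057 × 3² / 6² = -3.40142500 eV
|ΔE| = |E_6 - E_15| = 2.85719700 eV

Convert to Joules: E = 2.85719700 eV × (1.602177 × 10⁻¹⁹ J/eV) = 4.577735e-19 J

Using E = hf:
f = E/h = 4.577735e-19 J / (6.62607 × 10⁻³⁴ J·s)
f = 6.9087e+14 Hz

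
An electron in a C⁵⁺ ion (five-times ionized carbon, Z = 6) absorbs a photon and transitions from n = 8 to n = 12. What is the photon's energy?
4.2518 eV

The energy levels of a hydrogen-like atom are E_n = -13.6057 Z² eV / n².

Energy at n = 8: E_8 = -13.6057 × 6² / 8² = -7.6532063 eV
Energy at n = 12: E_12 = -13.6057 × 6² / 12² = -3.4014250 eV

The excitation energy is the difference:
ΔE = E_12 - E_8
ΔE = -3.4014250 - (-7.6532063)
ΔE = 4.2518 eV

Since this is positive, energy must be absorbed (photon absorption).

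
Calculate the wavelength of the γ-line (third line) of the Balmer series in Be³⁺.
27.120986 nm

The lines of a series are numbered from the longest wavelength (smallest ΔE) outward; the third line is the transition from n = n_f + 3 to n_f.
The Balmer series has all transitions ending at n_f = 2.

For Be³⁺ (Z = 4), the third line (γ-line) is the jump from n = 5 to n = 2:
E_5 = -13.6057 × 4² / 5² = -8.70764800 eV
E_2 = -13.6057 × 4² / 2² = -54.42280000 eV
ΔE = E_5 - E_2 = 45.71515200 eV

λ = hc/E = 1239.84 eV·nm / 45.71515200 eV
λ = 27.120986 nm

This is the γ-line of the Balmer series in Be³⁺.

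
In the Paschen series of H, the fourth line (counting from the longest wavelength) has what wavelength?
1004.66981 nm

The lines of a series are numbered from the longest wavelength (smallest ΔE) outward; the fourth line is the transition from n = n_f + 4 to n_f.
The Paschen series has all transitions ending at n_f = 3.

For H, the fourth line (δ-line) is the jump from n = 7 to n = 3:
E_7 = -13.6057 / 7² = -0.2776673469 eV
E_3 = -13.6057 / 3² = -1.5117444444 eV
ΔE = E_7 - E_3 = 1.2340770975 eV

λ = hc/E = 1239.84 eV·nm / 1.2340770975 eV
λ = 1004.66981 nm

This is the δ-line of the Paschen series in H.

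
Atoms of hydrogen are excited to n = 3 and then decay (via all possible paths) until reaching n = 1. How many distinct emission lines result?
3

The electron can occupy levels n = 1, 2, ..., 3 during de-excitation — that is m = 3 - 1 + 1 = 3 distinct levels.

The number of distinct spectral lines equals the number of ways to choose 2 of these m levels (each pair gives one possible emission transition):

Number of lines = m(m-1)/2 = 3×2/2 = 3

These correspond to all possible transitions between the 3 levels:
3 → 2, 3 → 1, 2 → 1

Each transition produces a photon with a unique energy (and thus wavelength). This count does not depend on Z.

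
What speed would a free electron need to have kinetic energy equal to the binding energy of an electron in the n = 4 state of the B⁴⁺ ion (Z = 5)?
2.735e+06 m/s (or 0.912% of c)

The binding energy at n = 4 for B⁴⁺ is:
E_4 = -13.6057 × 5²/4² = -21.25891 eV
|E_4| = 21.25891 eV

Convert to Joules:
KE = 21.25891 eV × (1.602177 × 10⁻¹⁹ J/eV) = 3.40605e-18 J

Using KE = ½mv²:
v = √(2·KE/m_e)
v = √(2 × 3.40605e-18 J / 9.10938 × 10⁻³¹ kg)
v = 2.735e+06 m/s

This is approximately 0.912% the speed of light.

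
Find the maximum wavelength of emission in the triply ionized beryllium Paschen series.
117.162660 nm

The longest wavelength corresponds to the smallest energy transition in the series.
The Paschen series has all transitions ending at n_f = 3.

For Be³⁺ (Z = 4), the first line (α-line) is the jump from n = 4 to n = 3:
E_4 = -13.6057 × 4² / 4² = -13.605700000 eV
E_3 = -13.6057 × 4² / 3² = -24.187911111 eV
ΔE = E_4 - E_3 = 10.582211111 eV

λ = hc/E = 1239.84 eV·nm / 10.582211111 eV
λ = 117.162660 nm

This is the α-line of the Paschen series in Be³⁺.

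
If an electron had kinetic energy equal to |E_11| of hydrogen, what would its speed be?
1.989e+05 m/s (or 0.07% of c)

The binding energy at n = 11 for hydrogen is:
E_11 = -13.6057/11² = -0.1124438 eV
|E_11| = 0.1124438 eV

Convert to Joules:
KE = 0.1124438 eV × (1.602177 × 10⁻¹⁹ J/eV) = 1.80155e-20 J

Using KE = ½mv²:
v = √(2·KE/m_e)
v = √(2 × 1.80155e-20 J / 9.10938 × 10⁻³¹ kg)
v = 1.989e+05 m/s

This is approximately 0.07% the speed of light.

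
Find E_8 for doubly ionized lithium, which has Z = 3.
-1.91 eV

For hydrogen-like ions, the energy levels scale with Z²:
E_n = -13.6057 Z² / n² eV

For Li²⁺ (Z = 3) at n = 8:
E_8 = -13.6057 × 3² / 8²
E_8 = -13.6057 × 9 / 64
E_8 = -122.4513 / 64
E_8 = -1.91 eV

The energy is 9 times more negative than hydrogen at the same n due to the stronger nuclear charge.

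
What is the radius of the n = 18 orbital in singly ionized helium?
8.5727 nm (or 85.7267 Å)

The Bohr radius formula is:
r_n = n² a₀ / Z

where a₀ = 0.0529177 nm is the Bohr radius.

For He⁺ (Z = 2) at n = 18:
r_18 = 18² × 0.0529177 nm / 2
r_18 = 324 × 0.0529177 nm / 2
r_18 = 17.14533 nm / 2
r_18 = 8.5727 nm

The electron orbits at approximately 8.5727 nm from the nucleus.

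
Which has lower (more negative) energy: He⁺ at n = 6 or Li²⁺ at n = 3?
Li²⁺ at n = 3 (E = -13.605700 eV)

Using E_n = -13.6057 Z² / n² eV:

He⁺ (Z = 2) at n = 6:
E = -13.6057 × 2² / 6² = -13.6057 × 4 / 36 = -1.511744444 eV

Li²⁺ (Z = 3) at n = 3:
E = -13.6057 × 3² / 3² = -13.6057 × 9 / 9 = -13.605700000 eV

Since -13.605700000 eV < -1.511744444 eV,
Li²⁺ at n = 3 is more tightly bound (requires more energy to ionize).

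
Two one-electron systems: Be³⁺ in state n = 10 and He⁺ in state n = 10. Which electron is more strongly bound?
Be³⁺ at n = 10 (E = -2.177 eV)

Using E_n = -13.6057 Z² / n² eV:

Be³⁺ (Z = 4) at n = 10:
E = -13.6057 × 4² / 10² = -13.6057 × 16 / 100 = -2.176912 eV

He⁺ (Z = 2) at n = 10:
E = -13.6057 × 2² / 10² = -13.6057 × 4 / 100 = -0.544228 eV

Since -2.176912 eV < -0.544228 eV,
Be³⁺ at n = 10 is more tightly bound (requires more energy to ionize).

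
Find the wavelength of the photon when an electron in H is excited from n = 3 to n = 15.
854.31106 nm

First, find the transition energy using E_n = -13.6057 / n² eV:
E_3 = -13.6057 / 3² = -1.511744444 eV
E_15 = -13.6057 / 15² = -0.060469778 eV

Photon energy: |ΔE| = |E_15 - E_3| = 1.451274666 eV

Convert to wavelength using E = hc/λ with hc = 1239.84 eV·nm:
λ = hc/E = 1239.84 eV·nm / 1.451274666 eV
λ = 854.31106 nm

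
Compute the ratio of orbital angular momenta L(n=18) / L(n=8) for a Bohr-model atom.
2.250000

In the Bohr model, L_n = nℏ, so the ratio is purely the ratio of quantum numbers:

L_18/L_8 = 18ℏ / 8ℏ = 18/8 = 2.250000

The angular momentum scales linearly with n.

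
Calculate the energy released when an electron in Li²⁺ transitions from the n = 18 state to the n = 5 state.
4.520116 eV

The energy levels are E_n = -13.6057 Z² eV / n².

Energy at n = 18: E_18 = -13.6057 × 3² / 18² = -0.377936111 eV
Energy at n = 5: E_5 = -13.6057 × 3² / 5² = -4.898052000 eV

For emission (electron falling to lower state), the photon energy is:
E_photon = E_18 - E_5 = |-0.377936111 - (-4.898052000)|
E_photon = 4.520116 eV

This energy is carried away by the emitted photon.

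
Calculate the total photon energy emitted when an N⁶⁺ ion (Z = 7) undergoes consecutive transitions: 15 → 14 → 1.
663.71628 eV

The energy levels of N⁶⁺ are E_n = -13.6057 × 7² / n² eV.

First transition (15 → 14):
ΔE₁ = |E_14 - E_15|
ΔE₁ = |-3.40142500000 - (-2.96301911111)| = 0.43840589 eV

Second transition (14 → 1):
ΔE₂ = |E_1 - E_14|
ΔE₂ = |-666.67930000000 - (-3.40142500000)| = 663.27787500 eV

Total energy released:
E_total = ΔE₁ + ΔE₂ = 0.43840589 + 663.27787500 = 663.71628 eV

Note: This equals the direct transition 15 → 1: 663.71628 eV ✓
Energy is conserved regardless of the path taken.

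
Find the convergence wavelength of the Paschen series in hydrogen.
820.1386 nm

The series limit corresponds to the transition from n = ∞ to n = 3.
This is the highest energy (shortest wavelength) transition in the Paschen series.

E_∞ = 0 eV
E_3 = -13.6057 / 3² = -1.51174444 eV

Energy at series limit:
ΔE = E_∞ - E_3 = 0 - (-1.51174444) = 1.51174444 eV
λ = hc/E = 1239.84 eV·nm / 1.51174444 eV = 820.1386 nm

This energy equals the ionization energy from the n = 3 state of hydrogen.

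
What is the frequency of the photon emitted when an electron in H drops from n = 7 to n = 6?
2.42e+13 Hz

First, find the transition energy:
E_7 = -13.6057 / 7² = -0.277667 eV
E_6 = -13.6057 / 6² = -0.377936 eV
|ΔE| = |E_6 - E_7| = 0.100269 eV

Convert to Joules: E = 0.100269 eV × (1.602177 × 10⁻¹⁹ J/eV) = 1.6065e-20 J

Using E = hf:
f = E/h = 1.6065e-20 J / (6.62607 × 10⁻³⁴ J·s)
f = 2.42e+13 Hz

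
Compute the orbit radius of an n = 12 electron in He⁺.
3.810076 nm (or 38.100759 Å)

The Bohr radius formula is:
r_n = n² a₀ / Z

where a₀ = 0.052917721 nm is the Bohr radius.

For He⁺ (Z = 2) at n = 12:
r_12 = 12² × 0.052917721 nm / 2
r_12 = 144 × 0.052917721 nm / 2
r_12 = 7.6201518 nm / 2
r_12 = 3.810076 nm

The electron orbits at approximately 3.810076 nm from the nucleus.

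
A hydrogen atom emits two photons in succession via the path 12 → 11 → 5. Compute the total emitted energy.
0.4497 eV

The energy levels of hydrogen are E_n = -13.6057 / n² eV.

First transition (12 → 11):
ΔE₁ = |E_11 - E_12|
ΔE₁ = |-0.1124438017 - (-0.0944840278)| = 0.0179598 eV

Second transition (11 → 5):
ΔE₂ = |E_5 - E_11|
ΔE₂ = |-0.5442280000 - (-0.1124438017)| = 0.4317842 eV

Total energy released:
E_total = ΔE₁ + ΔE₂ = 0.0179598 + 0.4317842 = 0.4497 eV

Note: This equals the direct transition 12 → 5: 0.4497 eV ✓
Energy is conserved regardless of the path taken.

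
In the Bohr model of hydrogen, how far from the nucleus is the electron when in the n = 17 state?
15.2932 nm (or 152.9322 Å)

The Bohr radius formula is:
r_n = n² a₀ / Z

where a₀ = 0.0529177 nm is the Bohr radius.

For H (Z = 1) at n = 17:
r_17 = 17² × 0.0529177 nm / 1
r_17 = 289 × 0.0529177 nm / 1
r_17 = 15.29322 nm / 1
r_17 = 15.2932 nm

The electron orbits at approximately 15.2932 nm from the nucleus.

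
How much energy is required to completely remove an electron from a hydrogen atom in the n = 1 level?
13.60570 eV

The ionization energy is the energy needed to remove the electron completely (n → ∞).

For hydrogen, E_n = -13.6057 eV / n².

At n = 1: E_1 = -13.6057 / 1² = -13.60570000 eV
At n = ∞: E_∞ = 0 eV

Ionization energy = E_∞ - E_1 = 0 - (-13.60570000) = 13.60570000 eV
Ionization energy ≈ 13.60570 eV

This is also called the binding energy of the electron in state n = 1.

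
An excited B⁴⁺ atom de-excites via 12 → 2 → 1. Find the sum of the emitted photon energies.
337.7804 eV

The energy levels of B⁴⁺ are E_n = -13.6057 × 5² / n² eV.

First transition (12 → 2):
ΔE₁ = |E_2 - E_12|
ΔE₁ = |-85.0356250000 - (-2.3621006944)| = 82.6735243 eV

Second transition (2 → 1):
ΔE₂ = |E_1 - E_2|
ΔE₂ = |-340.1425000000 - (-85.0356250000)| = 255.1068750 eV

Total energy released:
E_total = ΔE₁ + ΔE₂ = 82.6735243 + 255.1068750 = 337.7804 eV

Note: This equals the direct transition 12 → 1: 337.7804 eV ✓
Energy is conserved regardless of the path taken.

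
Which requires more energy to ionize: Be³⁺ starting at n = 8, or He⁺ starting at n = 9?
Be³⁺ at n = 8 (E = -3.40143 eV)

Using E_n = -13.6057 Z² / n² eV:

Be³⁺ (Z = 4) at n = 8:
E = -13.6057 × 4² / 8² = -13.6057 × 16 / 64 = -3.40142500 eV

He⁺ (Z = 2) at n = 9:
E = -13.6057 × 2² / 9² = -13.6057 × 4 / 81 = -0.67188642 eV

Since -3.40142500 eV < -0.67188642 eV,
Be³⁺ at n = 8 is more tightly bound (requires more energy to ionize).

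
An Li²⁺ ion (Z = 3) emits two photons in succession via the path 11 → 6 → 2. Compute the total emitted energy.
29.6008 eV

The energy levels of Li²⁺ are E_n = -13.6057 × 3² / n² eV.

First transition (11 → 6):
ΔE₁ = |E_6 - E_11|
ΔE₁ = |-3.4014250000 - (-1.0119942149)| = 2.3894308 eV

Second transition (6 → 2):
ΔE₂ = |E_2 - E_6|
ΔE₂ = |-30.6128250000 - (-3.4014250000)| = 27.2114000 eV

Total energy released:
E_total = ΔE₁ + ΔE₂ = 2.3894308 + 27.2114000 = 29.6008 eV

Note: This equals the direct transition 11 → 2: 29.6008 eV ✓
Energy is conserved regardless of the path taken.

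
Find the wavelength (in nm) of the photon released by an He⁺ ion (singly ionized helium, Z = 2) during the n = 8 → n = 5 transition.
934.6309 nm

First, find the transition energy using E_n = -13.6057 Z² / n² eV:
E_8 = -13.6057 × 2² / 8² = -0.85035625 eV
E_5 = -13.6057 × 2² / 5² = -2.17691200 eV

Photon energy: |ΔE| = |E_5 - E_8| = 1.32655575 eV

Convert to wavelength using E = hc/λ with hc = 1239.84 eV·nm:
λ = hc/E = 1239.84 eV·nm / 1.32655575 eV
λ = 934.6309 nm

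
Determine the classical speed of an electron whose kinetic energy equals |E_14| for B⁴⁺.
7.813e+05 m/s (or 0.260620% of c)

The binding energy at n = 14 for B⁴⁺ is:
E_14 = -13.6057 × 5²/14² = -1.73542092 eV
|E_14| = 1.73542092 eV

Convert to Joules:
KE = 1.73542092 eV × (1.602177 × 10⁻¹⁹ J/eV) = 2.78045e-19 J

Using KE = ½mv²:
v = √(2·KE/m_e)
v = √(2 × 2.78045e-19 J / 9.10938 × 10⁻³¹ kg)
v = 7.813e+05 m/s

This is approximately 0.260620% the speed of light.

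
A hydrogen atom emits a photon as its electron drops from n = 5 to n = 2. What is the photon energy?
2.8572 eV

The energy levels are E_n = -13.6057 eV / n².

Energy at n = 5: E_5 = -13.6057 / 5² = -0.5442280 eV
Energy at n = 2: E_2 = -13.6057 / 2² = -3.4014250 eV

For emission (electron falling to lower state), the photon energy is:
E_photon = E_5 - E_2 = |-0.5442280 - (-3.4014250)|
E_photon = 2.8572 eV

This energy is carried away by the emitted photon.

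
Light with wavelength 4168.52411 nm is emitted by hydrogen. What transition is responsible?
n = 13 → n = 6

First, find the photon energy from the wavelength (hc = 1239.84 eV·nm):
E = hc/λ = 1239.84 eV·nm / 4168.52411 nm = 0.29742901 eV

The energy levels of hydrogen satisfy E_n = -13.6057 / n² eV, so an emission n_i → n_f releases
ΔE = 13.6057 × (1/n_f² − 1/n_i²) eV.

Setting ΔE equal to the photon energy:
1/n_f² − 1/n_i² = 0.29742901 / 13.6057 = 0.021860618

Since 1/n_i² must be positive, we need 1/n_f² > 0.021860618, i.e. n_f ≤ 6. For each allowed n_f, solve n_i = (1/n_f² − 0.021860618)^(−1/2) and check whether it is a whole number:
  n_f = 1: 1/n_i² = 1.000000000 − 0.021860618 = 0.978139382 → n_i = 1.011  (not an integer) ✗
  n_f = 2: 1/n_i² = 0.250000000 − 0.021860618 = 0.228139382 → n_i = 2.094  (not an integer) ✗
  n_f = 3: 1/n_i² = 0.111111111 − 0.021860618 = 0.089250493 → n_i = 3.347  (not an integer) ✗
  n_f = 4: 1/n_i² = 0.062500000 − 0.021860618 = 0.040639382 → n_i = 4.961  (not an integer) ✗
  n_f = 5: 1/n_i² = 0.040000000 − 0.021860618 = 0.018139382 → n_i = 7.425  (not an integer) ✗
  n_f = 6: 1/n_i² = 0.027777778 − 0.021860618 = 0.005917160 → n_i = 13.000  → integer, n_i = 13 ✓

Only n_f = 6 gives an integer upper level, n_i = 13.

The transition is from n = 13 to n = 6 (emission).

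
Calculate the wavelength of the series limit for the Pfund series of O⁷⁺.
35.5963 nm

The series limit corresponds to the transition from n = ∞ to n = 5.
This is the highest energy (shortest wavelength) transition in the Pfund series.

E_∞ = 0 eV
E_5 = -13.6057 × 8² / 5² = -34.830592 eV

Energy at series limit:
ΔE = E_∞ - E_5 = 0 - (-34.830592) = 34.830592 eV
λ = hc/E = 1239.84 eV·nm / 34.830592 eV = 35.5963 nm

This energy equals the ionization energy from the n = 5 state of O⁷⁺.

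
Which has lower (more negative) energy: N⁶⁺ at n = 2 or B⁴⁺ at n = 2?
N⁶⁺ at n = 2 (E = -166.669825 eV)

Using E_n = -13.6057 Z² / n² eV:

N⁶⁺ (Z = 7) at n = 2:
E = -13.6057 × 7² / 2² = -13.6057 × 49 / 4 = -166.669825000 eV

B⁴⁺ (Z = 5) at n = 2:
E = -13.6057 × 5² / 2² = -13.6057 × 25 / 4 = -85.035625000 eV

Since -166.669825000 eV < -85.035625000 eV,
N⁶⁺ at n = 2 is more tightly bound (requires more energy to ionize).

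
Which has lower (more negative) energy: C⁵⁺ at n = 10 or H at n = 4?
C⁵⁺ at n = 10 (E = -4.898 eV)

Using E_n = -13.6057 Z² / n² eV:

C⁵⁺ (Z = 6) at n = 10:
E = -13.6057 × 6² / 10² = -13.6057 × 36 / 100 = -4.898052 eV

H (Z = 1) at n = 4:
E = -13.6057 × 1² / 4² = -13.6057 × 1 / 16 = -0.850356 eV

Since -4.898052 eV < -0.850356 eV,
C⁵⁺ at n = 10 is more tightly bound (requires more energy to ionize).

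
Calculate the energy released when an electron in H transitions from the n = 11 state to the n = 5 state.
0.432 eV

The energy levels are E_n = -13.6057 eV / n².

Energy at n = 11: E_11 = -13.6057 / 11² = -0.112444 eV
Energy at n = 5: E_5 = -13.6057 / 5² = -0.544228 eV

For emission (electron falling to lower state), the photon energy is:
E_photon = E_11 - E_5 = |-0.112444 - (-0.544228)|
E_photon = 0.432 eV

This energy is carried away by the emitted photon.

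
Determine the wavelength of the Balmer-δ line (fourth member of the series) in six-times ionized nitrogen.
8.369 nm

The lines of a series are numbered from the longest wavelength (smallest ΔE) outward; the fourth line is the transition from n = n_f + 4 to n_f.
The Balmer series has all transitions ending at n_f = 2.

For N⁶⁺ (Z = 7), the fourth line (δ-line) is the jump from n = 6 to n = 2:
E_6 = -13.6057 × 7² / 6² = -18.51887 eV
E_2 = -13.6057 × 7² / 2² = -166.66983 eV
ΔE = E_6 - E_2 = 148.15096 eV

λ = hc/E = 1239.84 eV·nm / 148.15096 eV
λ = 8.369 nm

This is the δ-line of the Balmer series in N⁶⁺.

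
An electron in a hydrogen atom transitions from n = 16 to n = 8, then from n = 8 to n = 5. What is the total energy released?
0.491081 eV

The energy levels of hydrogen are E_n = -13.6057 / n² eV.

First transition (16 → 8):
ΔE₁ = |E_8 - E_16|
ΔE₁ = |-0.212589062500 - (-0.053147265625)| = 0.159441797 eV

Second transition (8 → 5):
ΔE₂ = |E_5 - E_8|
ΔE₂ = |-0.544228000000 - (-0.212589062500)| = 0.331638938 eV

Total energy released:
E_total = ΔE₁ + ΔE₂ = 0.159441797 + 0.331638938 = 0.491081 eV

Note: This equals the direct transition 16 → 5: 0.491081 eV ✓
Energy is conserved regardless of the path taken.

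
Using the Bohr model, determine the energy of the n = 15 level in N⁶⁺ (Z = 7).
-2.96 eV

For hydrogen-like ions, the energy levels scale with Z²:
E_n = -13.6057 Z² / n² eV

For N⁶⁺ (Z = 7) at n = 15:
E_15 = -13.6057 × 7² / 15²
E_15 = -13.6057 × 49 / 225
E_15 = -666.6793 / 225
E_15 = -2.96 eV

The energy is 49 times more negative than hydrogen at the same n due to the stronger nuclear charge.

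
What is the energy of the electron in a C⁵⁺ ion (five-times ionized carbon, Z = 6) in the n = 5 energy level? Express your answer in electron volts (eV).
-19.5922 eV

The energy levels of a hydrogen-like atom are given by:
E_n = -13.6057 Z² / n² eV  (with Z = 6 for C⁵⁺)

For n = 5:
E_5 = -13.6057 × 6² / 5²
E_5 = -13.6057 × 36 / 25
E_5 = -19.5922 eV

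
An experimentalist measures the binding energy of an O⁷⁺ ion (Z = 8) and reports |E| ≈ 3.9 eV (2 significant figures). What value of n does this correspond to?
n = 15

The exact energy levels follow E_n = -13.6057 Z² / n² eV with Z = 8.

The measured value (-3.9 eV) is reported to only 2 significant figures, so we must test candidate n values and see which one matches to that precision.

Candidate energies:
  n = 13:  E = -13.6057 × 8² / 13² = -5.15245 eV
  n = 14:  E = -13.6057 × 8² / 14² = -4.44268 eV
  n = 15:  E = -13.6057 × 8² / 15² = -3.87007 eV  ← matches
  n = 16:  E = -13.6057 × 8² / 16² = -3.40143 eV
  n = 17:  E = -13.6057 × 8² / 17² = -3.01303 eV

Checking against the measurement of -3.9 eV (2 sig figs), only n = 15 agrees:
E_15 = -3.87007 eV, which rounds to -3.9 eV ✓

Therefore n = 15.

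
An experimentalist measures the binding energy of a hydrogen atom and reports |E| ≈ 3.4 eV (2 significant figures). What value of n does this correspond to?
n = 2

The exact energy levels follow E_n = -13.6057 eV / n².

The measured value (-3.4 eV) is reported to only 2 significant figures, so we must test candidate n values and see which one matches to that precision.

Candidate energies:
  n = 1:  E = -13.6057/1² = -13.60570 eV
  n = 2:  E = -13.6057/2² = -3.40143 eV  ← matches
  n = 3:  E = -13.6057/3² = -1.51174 eV
  n = 4:  E = -13.6057/4² = -0.85036 eV

Checking against the measurement of -3.4 eV (2 sig figs), only n = 2 agrees:
E_2 = -3.40143 eV, which rounds to -3.4 eV ✓

Therefore n = 2.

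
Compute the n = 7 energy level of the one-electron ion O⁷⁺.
-17.77 eV

For hydrogen-like ions, the energy levels scale with Z²:
E_n = -13.6057 Z² / n² eV

For O⁷⁺ (Z = 8) at n = 7:
E_7 = -13.6057 × 8² / 7²
E_7 = -13.6057 × 64 / 49
E_7 = -870.7648 / 49
E_7 = -17.77 eV

The energy is 64 times more negative than hydrogen at the same n due to the stronger nuclear charge.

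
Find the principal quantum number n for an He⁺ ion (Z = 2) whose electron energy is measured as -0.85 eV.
n = 8

The exact energy levels follow E_n = -13.6057 Z² / n² eV with Z = 2.

The measured value (-0.85 eV) is reported to only 2 significant figures, so we must test candidate n values and see which one matches to that precision.

Candidate energies:
  n = 6:  E = -13.6057 × 2² / 6² = -1.51174 eV
  n = 7:  E = -13.6057 × 2² / 7² = -1.11067 eV
  n = 8:  E = -13.6057 × 2² / 8² = -0.85036 eV  ← matches
  n = 9:  E = -13.6057 × 2² / 9² = -0.67189 eV
  n = 10:  E = -13.6057 × 2² / 10² = -0.54423 eV

Checking against the measurement of -0.85 eV (2 sig figs), only n = 8 agrees:
E_8 = -0.85036 eV, which rounds to -0.85 eV ✓

Therefore n = 8.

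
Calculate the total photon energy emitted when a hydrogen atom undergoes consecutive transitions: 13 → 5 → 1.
13.53 eV

The energy levels of hydrogen are E_n = -13.6057 / n² eV.

First transition (13 → 5):
ΔE₁ = |E_5 - E_13|
ΔE₁ = |-0.54422800 - (-0.08050710)| = 0.46372 eV

Second transition (5 → 1):
ΔE₂ = |E_1 - E_5|
ΔE₂ = |-13.60570000 - (-0.54422800)| = 13.06147 eV

Total energy released:
E_total = ΔE₁ + ΔE₂ = 0.46372 + 13.06147 = 13.53 eV

Note: This equals the direct transition 13 → 1: 13.53 eV ✓
Energy is conserved regardless of the path taken.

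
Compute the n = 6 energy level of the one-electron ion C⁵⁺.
-13.606 eV

For hydrogen-like ions, the energy levels scale with Z²:
E_n = -13.6057 Z² / n² eV

For C⁵⁺ (Z = 6) at n = 6:
E_6 = -13.6057 × 6² / 6²
E_6 = -13.6057 × 36 / 36
E_6 = -489.8052 / 36
E_6 = -13.606 eV

The energy is 36 times more negative than hydrogen at the same n due to the stronger nuclear charge.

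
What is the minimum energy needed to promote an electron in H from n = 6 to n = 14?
0.30852 eV

The energy levels of a hydrogen-like atom are E_n = -13.6057 eV / n².

Energy at n = 6: E_6 = -13.6057 / 6² = -0.37793611 eV
Energy at n = 14: E_14 = -13.6057 / 14² = -0.06941684 eV

The excitation energy is the difference:
ΔE = E_14 - E_6
ΔE = -0.06941684 - (-0.37793611)
ΔE = 0.30852 eV

Since this is positive, energy must be absorbed (photon absorption).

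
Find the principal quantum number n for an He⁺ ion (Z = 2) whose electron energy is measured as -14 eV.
n = 2

The exact energy levels follow E_n = -13.6057 Z² / n² eV with Z = 2.

The measured value (-14 eV) is reported to only 2 significant figures, so we must test candidate n values and see which one matches to that precision.

Candidate energies:
  n = 1:  E = -13.6057 × 2² / 1² = -54.422800 eV
  n = 2:  E = -13.6057 × 2² / 2² = -13.605700 eV  ← matches
  n = 3:  E = -13.6057 × 2² / 3² = -6.046978 eV
  n = 4:  E = -13.6057 × 2² / 4² = -3.401425 eV

Checking against the measurement of -14 eV (2 sig figs), only n = 2 agrees:
E_2 = -13.605700 eV, which rounds to -14 eV ✓

Therefore n = 2.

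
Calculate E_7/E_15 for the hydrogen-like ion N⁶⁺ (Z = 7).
4.5918

Using E_n = -13.6057 Z² / n² eV with Z = 7:

E_7 = -13.6057 × 7² / 7² = -666.6793 / 49 = -13.6057000000 eV
E_15 = -13.6057 × 7² / 15² = -666.6793 / 225 = -2.9630191111 eV

The ratio is:
E_7/E_15 = (-13.6057000000) / (-2.9630191111)
E_7/E_15 = (-666.6793/49) / (-666.6793/225)
E_7/E_15 = 225/49
E_7/E_15 = 4.5918
(Note: the Z² factors cancel in the ratio.)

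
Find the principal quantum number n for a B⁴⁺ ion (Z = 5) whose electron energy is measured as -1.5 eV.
n = 15

The exact energy levels follow E_n = -13.6057 Z² / n² eV with Z = 5.

The measured value (-1.5 eV) is reported to only 2 significant figures, so we must test candidate n values and see which one matches to that precision.

Candidate energies:
  n = 13:  E = -13.6057 × 5² / 13² = -2.01268 eV
  n = 14:  E = -13.6057 × 5² / 14² = -1.73542 eV
  n = 15:  E = -13.6057 × 5² / 15² = -1.51174 eV  ← matches
  n = 16:  E = -13.6057 × 5² / 16² = -1.32868 eV
  n = 17:  E = -13.6057 × 5² / 17² = -1.17696 eV

Checking against the measurement of -1.5 eV (2 sig figs), only n = 15 agrees:
E_15 = -1.51174 eV, which rounds to -1.5 eV ✓

Therefore n = 15.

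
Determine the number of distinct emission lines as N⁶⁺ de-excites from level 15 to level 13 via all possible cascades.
3

The electron can occupy levels n = 13, 14, ..., 15 during de-excitation — that is m = 15 - 13 + 1 = 3 distinct levels.

The number of distinct spectral lines equals the number of ways to choose 2 of these m levels (each pair gives one possible emission transition):

Number of lines = m(m-1)/2 = 3×2/2 = 3

These correspond to all possible transitions between the 3 levels:
15 → 14, 15 → 13, 14 → 13

Each transition produces a photon with a unique energy (and thus wavelength). This count does not depend on Z.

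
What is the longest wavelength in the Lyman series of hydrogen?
121.502018 nm

The longest wavelength corresponds to the smallest energy transition in the series.
The Lyman series has all transitions ending at n_f = 1.

For H, the first line (α-line) is the jump from n = 2 to n = 1:
E_2 = -13.6057 / 2² = -3.401425000 eV
E_1 = -13.6057 / 1² = -13.605700000 eV
ΔE = E_2 - E_1 = 10.204275000 eV

λ = hc/E = 1239.84 eV·nm / 10.204275000 eV
λ = 121.502018 nm

This is the α-line of the Lyman series in H.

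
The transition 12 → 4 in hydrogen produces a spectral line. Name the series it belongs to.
Brackett series

The spectral series in hydrogen are named based on the final (lower) energy level:
- Lyman series: n_final = 1 (ultraviolet)
- Balmer series: n_final = 2 (visible/near-UV)
- Paschen series: n_final = 3 (infrared)
- Brackett series: n_final = 4 (infrared)
- Pfund series: n_final = 5 (far infrared)

Since this transition ends at n = 4, it belongs to the Brackett series.

For reference, this 12 → 4 line has photon energy
ΔE = 13.6057 eV × (1/4² - 1/12²) = 0.7558722222 eV,
corresponding to wavelength λ = hc/ΔE = 1239.84 eV·nm / 0.7558722222 eV = 1640.2772 nm in the infrared region.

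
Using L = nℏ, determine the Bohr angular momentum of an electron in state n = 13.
1.3709e-33 J·s (or 13ℏ)

In the Bohr model, angular momentum is quantized:
L = nℏ

where ℏ = h/(2π) = 1.054572e-34 J·s

For n = 13:
L = 13 × 1.054572e-34 J·s
L = 1.3709e-33 J·s

This can also be written as L = 13ℏ.
The angular momentum is an integer multiple of the reduced Planck constant.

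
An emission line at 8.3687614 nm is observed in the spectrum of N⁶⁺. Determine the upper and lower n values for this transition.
n = 6 → n = 2

First, find the photon energy from the wavelength (hc = 1239.84 eV·nm):
E = hc/λ = 1239.84 eV·nm / 8.3687614 nm = 148.15096 eV

The energy levels of N⁶⁺ satisfy E_n = -13.6057 × 7² / n² eV, so an emission n_i → n_f releases
ΔE = 13.6057 × 7² × (1/n_f² − 1/n_i²) eV.

Setting ΔE equal to the photon energy:
1/n_f² − 1/n_i² = 148.15096 / (13.6057 × 7²) = 0.22222223

Since 1/n_i² must be positive, we need 1/n_f² > 0.22222223, i.e. n_f ≤ 2. For each allowed n_f, solve n_i = (1/n_f² − 0.22222223)^(−1/2) and check whether it is a whole number:
  n_f = 1: 1/n_i² = 1.00000000 − 0.22222223 = 0.77777777 → n_i = 1.134  (not an integer) ✗
  n_f = 2: 1/n_i² = 0.25000000 − 0.22222223 = 0.02777777 → n_i = 6.000  → integer, n_i = 6 ✓

Only n_f = 2 gives an integer upper level, n_i = 6.

The transition is from n = 6 to n = 2 (emission).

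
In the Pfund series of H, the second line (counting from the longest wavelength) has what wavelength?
4651.25 nm

The lines of a series are numbered from the longest wavelength (smallest ΔE) outward; the second line is the transition from n = n_f + 2 to n_f.
The Pfund series has all transitions ending at n_f = 5.

For H, the second line (β-line) is the jump from n = 7 to n = 5:
E_7 = -13.6057 / 7² = -0.27766735 eV
E_5 = -13.6057 / 5² = -0.54422800 eV
ΔE = E_7 - E_5 = 0.26656065 eV

λ = hc/E = 1239.84 eV·nm / 0.26656065 eV
λ = 4651.25 nm

This is the β-line of the Pfund series in H.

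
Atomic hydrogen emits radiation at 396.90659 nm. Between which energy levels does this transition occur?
n = 7 → n = 2

First, find the photon energy from the wavelength (hc = 1239.84 eV·nm):
E = hc/λ = 1239.84 eV·nm / 396.90659 nm = 3.1237577 eV

The energy levels of hydrogen satisfy E_n = -13.6057 / n² eV, so an emission n_i → n_f releases
ΔE = 13.6057 × (1/n_f² − 1/n_i²) eV.

Setting ΔE equal to the photon energy:
1/n_f² − 1/n_i² = 3.1237577 / 13.6057 = 0.22959184

Since 1/n_i² must be positive, we need 1/n_f² > 0.22959184, i.e. n_f ≤ 2. For each allowed n_f, solve n_i = (1/n_f² − 0.22959184)^(−1/2) and check whether it is a whole number:
  n_f = 1: 1/n_i² = 1.00000000 − 0.22959184 = 0.77040816 → n_i = 1.139  (not an integer) ✗
  n_f = 2: 1/n_i² = 0.25000000 − 0.22959184 = 0.02040816 → n_i = 7.000  → integer, n_i = 7 ✓

Only n_f = 2 gives an integer upper level, n_i = 7.

The transition is from n = 7 to n = 2 (emission).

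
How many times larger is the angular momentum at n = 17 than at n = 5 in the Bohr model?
3.400

In the Bohr model, L_n = nℏ, so the ratio is purely the ratio of quantum numbers:

L_17/L_5 = 17ℏ / 5ℏ = 17/5 = 3.400

The angular momentum scales linearly with n.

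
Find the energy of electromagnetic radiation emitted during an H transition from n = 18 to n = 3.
1.46975 eV

The energy levels are E_n = -13.6057 eV / n².

Energy at n = 18: E_18 = -13.6057 / 18² = -0.04199290 eV
Energy at n = 3: E_3 = -13.6057 / 3² = -1.51174444 eV

For emission (electron falling to lower state), the photon energy is:
E_photon = E_18 - E_3 = |-0.04199290 - (-1.51174444)|
E_photon = 1.46975 eV

This energy is carried away by the emitted photon.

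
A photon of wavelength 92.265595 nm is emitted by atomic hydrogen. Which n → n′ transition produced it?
n = 9 → n = 1

First, find the photon energy from the wavelength (hc = 1239.84 eV·nm):
E = hc/λ = 1239.84 eV·nm / 92.265595 nm = 13.437728 eV

The energy levels of hydrogen satisfy E_n = -13.6057 / n² eV, so an emission n_i → n_f releases
ΔE = 13.6057 × (1/n_f² − 1/n_i²) eV.

Setting ΔE equal to the photon energy:
1/n_f² − 1/n_i² = 13.437728 / 13.6057 = 0.98765429

Since 1/n_i² must be positive, we need 1/n_f² > 0.98765429, i.e. n_f ≤ 1. For each allowed n_f, solve n_i = (1/n_f² − 0.98765429)^(−1/2) and check whether it is a whole number:
  n_f = 1: 1/n_i² = 1.00000000 − 0.98765429 = 0.01234571 → n_i = 9.000  → integer, n_i = 9 ✓

Only n_f = 1 gives an integer upper level, n_i = 9.

The transition is from n = 9 to n = 1 (emission).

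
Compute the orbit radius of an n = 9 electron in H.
4.2863 nm (or 42.8633 Å)

The Bohr radius formula is:
r_n = n² a₀ / Z

where a₀ = 0.0529177 nm is the Bohr radius.

For H (Z = 1) at n = 9:
r_9 = 9² × 0.0529177 nm / 1
r_9 = 81 × 0.0529177 nm / 1
r_9 = 4.28633 nm / 1
r_9 = 4.2863 nm

The electron orbits at approximately 4.2863 nm from the nucleus.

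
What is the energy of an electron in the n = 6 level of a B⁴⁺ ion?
-9.448 eV

For hydrogen-like ions, the energy levels scale with Z²:
E_n = -13.6057 Z² / n² eV

For B⁴⁺ (Z = 5) at n = 6:
E_6 = -13.6057 × 5² / 6²
E_6 = -13.6057 × 25 / 36
E_6 = -340.1425 / 36
E_6 = -9.448 eV

The energy is 25 times more negative than hydrogen at the same n due to the stronger nuclear charge.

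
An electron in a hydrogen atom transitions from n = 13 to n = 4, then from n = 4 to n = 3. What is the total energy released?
1.431237 eV

The energy levels of hydrogen are E_n = -13.6057 / n² eV.

First transition (13 → 4):
ΔE₁ = |E_4 - E_13|
ΔE₁ = |-0.850356250000 - (-0.080507100592)| = 0.769849149 eV

Second transition (4 → 3):
ΔE₂ = |E_3 - E_4|
ΔE₂ = |-1.511744444444 - (-0.850356250000)| = 0.661388194 eV

Total energy released:
E_total = ΔE₁ + ΔE₂ = 0.769849149 + 0.661388194 = 1.431237 eV

Note: This equals the direct transition 13 → 3: 1.431237 eV ✓
Energy is conserved regardless of the path taken.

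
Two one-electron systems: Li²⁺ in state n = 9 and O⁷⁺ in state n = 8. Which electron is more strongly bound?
O⁷⁺ at n = 8 (E = -13.6057 eV)

Using E_n = -13.6057 Z² / n² eV:

Li²⁺ (Z = 3) at n = 9:
E = -13.6057 × 3² / 9² = -13.6057 × 9 / 81 = -1.5117444 eV

O⁷⁺ (Z = 8) at n = 8:
E = -13.6057 × 8² / 8² = -13.6057 × 64 / 64 = -13.6057000 eV

Since -13.6057000 eV < -1.5117444 eV,
O⁷⁺ at n = 8 is more tightly bound (requires more energy to ionize).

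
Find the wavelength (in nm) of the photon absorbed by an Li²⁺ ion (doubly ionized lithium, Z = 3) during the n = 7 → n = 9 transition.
1255.83726 nm

First, find the transition energy using E_n = -13.6057 Z² / n² eV:
E_7 = -13.6057 × 3² / 7² = -2.49900612245 eV
E_9 = -13.6057 × 3² / 9² = -1.51174444444 eV

Photon energy: |ΔE| = |E_9 - E_7| = 0.98726167801 eV

Convert to wavelength using E = hc/λ with hc = 1239.84 eV·nm:
λ = hc/E = 1239.84 eV·nm / 0.98726167801 eV
λ = 1255.83726 nm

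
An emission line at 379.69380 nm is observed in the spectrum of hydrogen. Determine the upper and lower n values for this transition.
n = 10 → n = 2

First, find the photon energy from the wavelength (hc = 1239.84 eV·nm):
E = hc/λ = 1239.84 eV·nm / 379.69380 nm = 3.2653680 eV

The energy levels of hydrogen satisfy E_n = -13.6057 / n² eV, so an emission n_i → n_f releases
ΔE = 13.6057 × (1/n_f² − 1/n_i²) eV.

Setting ΔE equal to the photon energy:
1/n_f² − 1/n_i² = 3.2653680 / 13.6057 = 0.24000000

Since 1/n_i² must be positive, we need 1/n_f² > 0.24000000, i.e. n_f ≤ 2. For each allowed n_f, solve n_i = (1/n_f² − 0.24000000)^(−1/2) and check whether it is a whole number:
  n_f = 1: 1/n_i² = 1.00000000 − 0.24000000 = 0.76000000 → n_i = 1.147  (not an integer) ✗
  n_f = 2: 1/n_i² = 0.25000000 − 0.24000000 = 0.01000000 → n_i = 10.000  → integer, n_i = 10 ✓

Only n_f = 2 gives an integer upper level, n_i = 10.

The transition is from n = 10 to n = 2 (emission).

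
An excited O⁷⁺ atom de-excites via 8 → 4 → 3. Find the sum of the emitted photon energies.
83.146 eV

The energy levels of O⁷⁺ are E_n = -13.6057 × 8² / n² eV.

First transition (8 → 4):
ΔE₁ = |E_4 - E_8|
ΔE₁ = |-54.422800000 - (-13.605700000)| = 40.817100 eV

Second transition (4 → 3):
ΔE₂ = |E_3 - E_4|
ΔE₂ = |-96.751644444 - (-54.422800000)| = 42.328844 eV

Total energy released:
E_total = ΔE₁ + ΔE₂ = 40.817100 + 42.328844 = 83.146 eV

Note: This equals the direct transition 8 → 3: 83.146 eV ✓
Energy is conserved regardless of the path taken.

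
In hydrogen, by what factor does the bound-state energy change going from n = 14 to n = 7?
4.00

Using E_n = -13.6057 Z² / n² eV with Z = 1:

E_7 = -13.6057 / 7² = -13.6057 / 49 = -0.27766735 eV
E_14 = -13.6057 / 14² = -13.6057 / 196 = -0.06941684 eV

The ratio is:
E_7/E_14 = (-0.27766735) / (-0.06941684)
E_7/E_14 = (-13.6057/49) / (-13.6057/196)
E_7/E_14 = 196/49
E_7/E_14 = 4.00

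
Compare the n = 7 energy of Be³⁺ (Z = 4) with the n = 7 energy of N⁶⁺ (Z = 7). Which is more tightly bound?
N⁶⁺ at n = 7 (E = -13.61 eV)

Using E_n = -13.6057 Z² / n² eV:

Be³⁺ (Z = 4) at n = 7:
E = -13.6057 × 4² / 7² = -13.6057 × 16 / 49 = -4.44268 eV

N⁶⁺ (Z = 7) at n = 7:
E = -13.6057 × 7² / 7² = -13.6057 × 49 / 49 = -13.60570 eV

Since -13.60570 eV < -4.44268 eV,
N⁶⁺ at n = 7 is more tightly bound (requires more energy to ionize).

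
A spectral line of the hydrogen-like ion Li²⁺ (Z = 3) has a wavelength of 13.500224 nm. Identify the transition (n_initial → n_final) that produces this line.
n = 2 → n = 1

First, find the photon energy from the wavelength (hc = 1239.84 eV·nm):
E = hc/λ = 1239.84 eV·nm / 13.500224 nm = 91.838476 eV

The energy levels of Li²⁺ satisfy E_n = -13.6057 × 3² / n² eV, so an emission n_i → n_f releases
ΔE = 13.6057 × 3² × (1/n_f² − 1/n_i²) eV.

Setting ΔE equal to the photon energy:
1/n_f² − 1/n_i² = 91.838476 / (13.6057 × 3²) = 0.75000001

Since 1/n_i² must be positive, we need 1/n_f² > 0.75000001, i.e. n_f ≤ 1. For each allowed n_f, solve n_i = (1/n_f² − 0.75000001)^(−1/2) and check whether it is a whole number:
  n_f = 1: 1/n_i² = 1.00000000 − 0.75000001 = 0.24999999 → n_i = 2.000  → integer, n_i = 2 ✓

Only n_f = 1 gives an integer upper level, n_i = 2.

The transition is from n = 2 to n = 1 (emission).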